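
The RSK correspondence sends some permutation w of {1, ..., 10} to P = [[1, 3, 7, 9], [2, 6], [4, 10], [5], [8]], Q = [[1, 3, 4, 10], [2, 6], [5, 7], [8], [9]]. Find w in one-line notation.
8 5 6 10 2 7 4 3 1 9

Reverse the RSK construction: for i from n down to 1, find the cell of Q containing i, remove the entry at that cell from P, and reverse-bump it up through P; the value ejected from row 1 is w(i).

Step i=10: Q has 10 at row 1, column 4; remove that cell from P, ejecting 9. So w(10) = 9. P is now [[1, 3, 7], [2, 6], [4, 10], [5], [8]].
Step i=9: Q has 9 at row 5, column 1; remove 8 from row 5 of P and reverse-bump: 8 enters row 4 and ejects 5; 5 enters row 3 and ejects 4; 4 enters row 2 and ejects 2; 2 enters row 1 and ejects 1. So w(9) = 1. P is now [[2, 3, 7], [4, 6], [5, 10], [8]].
Step i=8: Q has 8 at row 4, column 1; remove 8 from row 4 of P and reverse-bump: 8 enters row 3 and ejects 5; 5 enters row 2 and ejects 4; 4 enters row 1 and ejects 3. So w(8) = 3. P is now [[2, 4, 7], [5, 6], [8, 10]].
Step i=7: Q has 7 at row 3, column 2; remove 10 from row 3 of P and reverse-bump: 10 enters row 2 and ejects 6; 6 enters row 1 and ejects 4. So w(7) = 4. P is now [[2, 6, 7], [5, 10], [8]].
Step i=6: Q has 6 at row 2, column 2; remove 10 from row 2 of P and reverse-bump: 10 enters row 1 and ejects 7. So w(6) = 7. P is now [[2, 6, 10], [5], [8]].
Step i=5: Q has 5 at row 3, column 1; remove 8 from row 3 of P and reverse-bump: 8 enters row 2 and ejects 5; 5 enters row 1 and ejects 2. So w(5) = 2. P is now [[5, 6, 10], [8]].
Step i=4: Q has 4 at row 1, column 3; remove that cell from P, ejecting 10. So w(4) = 10. P is now [[5, 6], [8]].
Step i=3: Q has 3 at row 1, column 2; remove that cell from P, ejecting 6. So w(3) = 6. P is now [[5], [8]].
Step i=2: Q has 2 at row 2, column 1; remove 8 from row 2 of P and reverse-bump: 8 enters row 1 and ejects 5. So w(2) = 5. P is now [[8]].
Step i=1: Q has 1 at row 1, column 1; remove that cell from P, ejecting 8. So w(1) = 8. P is now [].

So w = 8 5 6 10 2 7 4 3 1 9.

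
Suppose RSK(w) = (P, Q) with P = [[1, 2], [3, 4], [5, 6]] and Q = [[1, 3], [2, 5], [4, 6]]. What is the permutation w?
Reverse the RSK construction: for i from n down to 1, find the cell of Q containing i, remove the entry at that cell from P, and reverse-bump it up through P; the value ejected from row 1 is w(i).

Step i=6: Q has 6 at row 3, column 2; remove 6 from row 3 of P and reverse-bump: 6 enters row 2 and ejects 4; 4 enters row 1 and ejects 2. So w(6) = 2. P is now [[1, 4], [3, 6], [5]].
Step i=5: Q has 5 at row 2, column 2; remove 6 from row 2 of P and reverse-bump: 6 enters row 1 and ejects 4. So w(5) = 4. P is now [[1, 6], [3], [5]].
Step i=4: Q has 4 at row 3, column 1; remove 5 from row 3 of P and reverse-bump: 5 enters row 2 and ejects 3; 3 enters row 1 and ejects 1. So w(4) = 1. P is now [[3, 6], [5]].
Step i=3: Q has 3 at row 1, column 2; remove that cell from P, ejecting 6. So w(3) = 6. P is now [[3], [5]].
Step i=2: Q has 2 at row 2, column 1; remove 5 from row 2 of P and reverse-bump: 5 enters row 1 and ejects 3. So w(2) = 3. P is now [[5]].
Step i=1: Q has 1 at row 1, column 1; remove that cell from P, ejecting 5. So w(1) = 5. P is now [].

So w = 5 3 6 1 4 2.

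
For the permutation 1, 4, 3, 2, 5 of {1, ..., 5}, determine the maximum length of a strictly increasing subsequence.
3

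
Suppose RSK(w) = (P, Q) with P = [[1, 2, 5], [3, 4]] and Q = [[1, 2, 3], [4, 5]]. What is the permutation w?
3 4 5 1 2

Reverse the RSK construction: for i from n down to 1, find the cell of Q containing i, remove the entry at that cell from P, and reverse-bump it up through P; the value ejected from row 1 is w(i).

Step i=5: Q has 5 at row 2, column 2; remove 4 from row 2 of P and reverse-bump: 4 enters row 1 and ejects 2. So w(5) = 2. P is now [[1, 4, 5], [3]].
Step i=4: Q has 4 at row 2, column 1; remove 3 from row 2 of P and reverse-bump: 3 enters row 1 and ejects 1. So w(4) = 1. P is now [[3, 4, 5]].
Step i=3: Q has 3 at row 1, column 3; remove that cell from P, ejecting 5. So w(3) = 5. P is now [[3, 4]].
Step i=2: Q has 2 at row 1, column 2; remove that cell from P, ejecting 4. So w(2) = 4. P is now [[3]].
Step i=1: Q has 1 at row 1, column 1; remove that cell from P, ejecting 3. So w(1) = 3. P is now [].

So w = 3 4 5 1 2.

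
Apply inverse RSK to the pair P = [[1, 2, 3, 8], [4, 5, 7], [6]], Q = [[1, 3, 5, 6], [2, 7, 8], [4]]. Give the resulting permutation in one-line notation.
Reverse the RSK construction: for i from n down to 1, find the cell of Q containing i, remove the entry at that cell from P, and reverse-bump it up through P; the value ejected from row 1 is w(i).

Step i=8: Q has 8 at row 2, column 3; remove 7 from row 2 of P and reverse-bump: 7 enters row 1 and ejects 3. So w(8) = 3. P is now [[1, 2, 7, 8], [4, 5], [6]].
Step i=7: Q has 7 at row 2, column 2; remove 5 from row 2 of P and reverse-bump: 5 enters row 1 and ejects 2. So w(7) = 2. P is now [[1, 5, 7, 8], [4], [6]].
Step i=6: Q has 6 at row 1, column 4; remove that cell from P, ejecting 8. So w(6) = 8. P is now [[1, 5, 7], [4], [6]].
Step i=5: Q has 5 at row 1, column 3; remove that cell from P, ejecting 7. So w(5) = 7. P is now [[1, 5], [4], [6]].
Step i=4: Q has 4 at row 3, column 1; remove 6 from row 3 of P and reverse-bump: 6 enters row 2 and ejects 4; 4 enters row 1 and ejects 1. So w(4) = 1. P is now [[4, 5], [6]].
Step i=3: Q has 3 at row 1, column 2; remove that cell from P, ejecting 5. So w(3) = 5. P is now [[4], [6]].
Step i=2: Q has 2 at row 2, column 1; remove 6 from row 2 of P and reverse-bump: 6 enters row 1 and ejects 4. So w(2) = 4. P is now [[6]].
Step i=1: Q has 1 at row 1, column 1; remove that cell from P, ejecting 6. So w(1) = 6. P is now [].

So w = 6 4 5 1 7 8 2 3.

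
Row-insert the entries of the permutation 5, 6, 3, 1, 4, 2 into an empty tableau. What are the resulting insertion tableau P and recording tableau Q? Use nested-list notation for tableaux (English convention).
P = [[1, 2], [3, 4], [5, 6]], Q = [[1, 2], [3, 5], [4, 6]]

Insert each entry of the permutation into P by Schensted row insertion, recording in Q the position of each new cell.

Insert 5: appended to row 1. P = [[5]].
Insert 6: appended to row 1. P = [[5, 6]].
Insert 3: 3 bumps 5 from row 1; 5 starts row 2. P = [[3, 6], [5]].
Insert 1: 1 bumps 3 from row 1; 3 bumps 5 from row 2; 5 starts row 3. P = [[1, 6], [3], [5]].
Insert 4: 4 bumps 6 from row 1; 6 appends to row 2. P = [[1, 4], [3, 6], [5]].
Insert 2: 2 bumps 4 from row 1; 4 bumps 6 from row 2; 6 appends to row 3. P = [[1, 2], [3, 4], [5, 6]].

So P = [[1, 2], [3, 4], [5, 6]], Q = [[1, 2], [3, 5], [4, 6]].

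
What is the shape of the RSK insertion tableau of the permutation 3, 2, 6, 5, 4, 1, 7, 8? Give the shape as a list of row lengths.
[4, 2, 1, 1]

Row-insert each entry into an empty tableau.

After inserting 3: P = [[3]].
After inserting 2: P = [[2], [3]].
After inserting 6: P = [[2, 6], [3]].
After inserting 5: P = [[2, 5], [3, 6]].
After inserting 4: P = [[2, 4], [3, 5], [6]].
After inserting 1: P = [[1, 4], [2, 5], [3], [6]].
After inserting 7: P = [[1, 4, 7], [2, 5], [3], [6]].
After inserting 8: P = [[1, 4, 7, 8], [2, 5], [3], [6]].

The final insertion tableau P = [[1, 4, 7, 8], [2, 5], [3], [6]] has shape [4, 2, 1, 1].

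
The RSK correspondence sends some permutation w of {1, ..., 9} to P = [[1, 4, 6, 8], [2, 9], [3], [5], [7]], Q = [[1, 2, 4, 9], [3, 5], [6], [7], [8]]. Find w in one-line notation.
3 7 5 9 6 4 2 1 8

Reverse the RSK construction: for i from n down to 1, find the cell of Q containing i, remove the entry at that cell from P, and reverse-bump it up through P; the value ejected from row 1 is w(i).

Step i=9: Q has 9 at row 1, column 4; remove that cell from P, ejecting 8. So w(9) = 8. P is now [[1, 4, 6], [2, 9], [3], [5], [7]].
Step i=8: Q has 8 at row 5, column 1; remove 7 from row 5 of P and reverse-bump: 7 enters row 4 and ejects 5; 5 enters row 3 and ejects 3; 3 enters row 2 and ejects 2; 2 enters row 1 and ejects 1. So w(8) = 1. P is now [[2, 4, 6], [3, 9], [5], [7]].
Step i=7: Q has 7 at row 4, column 1; remove 7 from row 4 of P and reverse-bump: 7 enters row 3 and ejects 5; 5 enters row 2 and ejects 3; 3 enters row 1 and ejects 2. So w(7) = 2. P is now [[3, 4, 6], [5, 9], [7]].
Step i=6: Q has 6 at row 3, column 1; remove 7 from row 3 of P and reverse-bump: 7 enters row 2 and ejects 5; 5 enters row 1 and ejects 4. So w(6) = 4. P is now [[3, 5, 6], [7, 9]].
Step i=5: Q has 5 at row 2, column 2; remove 9 from row 2 of P and reverse-bump: 9 enters row 1 and ejects 6. So w(5) = 6. P is now [[3, 5, 9], [7]].
Step i=4: Q has 4 at row 1, column 3; remove that cell from P, ejecting 9. So w(4) = 9. P is now [[3, 5], [7]].
Step i=3: Q has 3 at row 2, column 1; remove 7 from row 2 of P and reverse-bump: 7 enters row 1 and ejects 5. So w(3) = 5. P is now [[3, 7]].
Step i=2: Q has 2 at row 1, column 2; remove that cell from P, ejecting 7. So w(2) = 7. P is now [[3]].
Step i=1: Q has 1 at row 1, column 1; remove that cell from P, ejecting 3. So w(1) = 3. P is now [].

So w = 3 7 5 9 6 4 2 1 8.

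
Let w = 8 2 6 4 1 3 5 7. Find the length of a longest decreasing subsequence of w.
4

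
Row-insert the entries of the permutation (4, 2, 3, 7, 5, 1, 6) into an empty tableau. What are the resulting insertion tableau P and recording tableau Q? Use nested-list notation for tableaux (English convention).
P = [[1, 3, 5, 6], [2, 7], [4]], Q = [[1, 3, 4, 7], [2, 5], [6]]

Insert each entry of the permutation into P by Schensted row insertion, recording in Q the position of each new cell.

Insert 4: appended to row 1. P = [[4]], Q = [[1]].
Insert 2: 2 bumps 4 from row 1; 4 starts row 2. P = [[2], [4]], Q = [[1], [2]].
Insert 3: appended to row 1. P = [[2, 3], [4]], Q = [[1, 3], [2]].
Insert 7: appended to row 1. P = [[2, 3, 7], [4]], Q = [[1, 3, 4], [2]].
Insert 5: 5 bumps 7 from row 1; 7 appends to row 2. P = [[2, 3, 5], [4, 7]], Q = [[1, 3, 4], [2, 5]].
Insert 1: 1 bumps 2 from row 1; 2 bumps 4 from row 2; 4 starts row 3. P = [[1, 3, 5], [2, 7], [4]], Q = [[1, 3, 4], [2, 5], [6]].
Insert 6: appended to row 1. P = [[1, 3, 5, 6], [2, 7], [4]], Q = [[1, 3, 4, 7], [2, 5], [6]].

So P = [[1, 3, 5, 6], [2, 7], [4]], Q = [[1, 3, 4, 7], [2, 5], [6]].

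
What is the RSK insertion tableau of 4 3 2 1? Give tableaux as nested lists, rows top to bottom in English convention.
Insert 4: appended to row 1. P = [[4]].
Insert 3: 3 bumps 4 from row 1; 4 starts row 2. P = [[3], [4]].
Insert 2: 2 bumps 3 from row 1; 3 bumps 4 from row 2; 4 starts row 3. P = [[2], [3], [4]].
Insert 1: 1 bumps 2 from row 1; 2 bumps 3 from row 2; 3 bumps 4 from row 3; 4 starts row 4. P = [[1], [2], [3], [4]].

So P = [[1], [2], [3], [4]].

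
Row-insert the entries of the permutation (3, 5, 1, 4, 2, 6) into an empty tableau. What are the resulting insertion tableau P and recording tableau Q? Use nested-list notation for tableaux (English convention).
Insert each entry of the permutation into P by Schensted row insertion, recording in Q the position of each new cell.

Insert 3: appended to row 1. P = [[3]], Q = [[1]].
Insert 5: appended to row 1. P = [[3, 5]], Q = [[1, 2]].
Insert 1: 1 bumps 3 from row 1; 3 starts row 2. P = [[1, 5], [3]], Q = [[1, 2], [3]].
Insert 4: 4 bumps 5 from row 1; 5 appends to row 2. P = [[1, 4], [3, 5]], Q = [[1, 2], [3, 4]].
Insert 2: 2 bumps 4 from row 1; 4 bumps 5 from row 2; 5 starts row 3. P = [[1, 2], [3, 4], [5]], Q = [[1, 2], [3, 4], [5]].
Insert 6: appended to row 1. P = [[1, 2, 6], [3, 4], [5]], Q = [[1, 2, 6], [3, 4], [5]].

So P = [[1, 2, 6], [3, 4], [5]], Q = [[1, 2, 6], [3, 4], [5]].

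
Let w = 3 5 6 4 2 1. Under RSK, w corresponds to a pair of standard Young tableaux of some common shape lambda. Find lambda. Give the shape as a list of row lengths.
[3, 1, 1, 1]

Row-insert each entry into an empty tableau.

After inserting 3: P = [[3]].
After inserting 5: P = [[3, 5]].
After inserting 6: P = [[3, 5, 6]].
After inserting 4: P = [[3, 4, 6], [5]].
After inserting 2: P = [[2, 4, 6], [3], [5]].
After inserting 1: P = [[1, 4, 6], [2], [3], [5]].

The final insertion tableau P = [[1, 4, 6], [2], [3], [5]] has shape [3, 1, 1, 1].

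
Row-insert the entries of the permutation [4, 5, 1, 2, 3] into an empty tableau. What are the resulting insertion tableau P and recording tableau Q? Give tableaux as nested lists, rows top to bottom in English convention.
P = [[1, 2, 3], [4, 5]], Q = [[1, 2, 5], [3, 4]]

Insert each entry of the permutation into P by Schensted row insertion, recording in Q the position of each new cell.

After inserting 4: P = [[4]].
After inserting 5: P = [[4, 5]].
After inserting 1: P = [[1, 5], [4]].
After inserting 2: P = [[1, 2], [4, 5]].
After inserting 3: P = [[1, 2, 3], [4, 5]].

So P = [[1, 2, 3], [4, 5]], Q = [[1, 2, 5], [3, 4]].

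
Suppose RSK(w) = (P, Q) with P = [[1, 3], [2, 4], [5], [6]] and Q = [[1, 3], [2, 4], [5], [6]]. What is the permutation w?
2 1 6 5 4 3

Reverse RSK: for i = n, n-1, ..., 1, locate i in Q, remove the corresponding corner cell from P, and reverse-bump its entry up through P; the value ejected from row 1 is w(i).

So w = 2 1 6 5 4 3.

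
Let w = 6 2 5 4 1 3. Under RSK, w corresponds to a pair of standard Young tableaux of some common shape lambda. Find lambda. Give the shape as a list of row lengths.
Row-insert each entry into an empty tableau.

After inserting 6: P = [[6]].
After inserting 2: P = [[2], [6]].
After inserting 5: P = [[2, 5], [6]].
After inserting 4: P = [[2, 4], [5], [6]].
After inserting 1: P = [[1, 4], [2], [5], [6]].
After inserting 3: P = [[1, 3], [2, 4], [5], [6]].

The final insertion tableau P = [[1, 3], [2, 4], [5], [6]] has shape [2, 2, 1, 1].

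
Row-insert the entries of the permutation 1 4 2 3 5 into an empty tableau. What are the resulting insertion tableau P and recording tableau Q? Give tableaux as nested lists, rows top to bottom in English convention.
Insert each entry of the permutation into P by Schensted row insertion, recording in Q the position of each new cell.

Insert 1: appended to row 1. P = [[1]].
Insert 4: appended to row 1. P = [[1, 4]].
Insert 2: 2 bumps 4 from row 1; 4 starts row 2. P = [[1, 2], [4]].
Insert 3: appended to row 1. P = [[1, 2, 3], [4]].
Insert 5: appended to row 1. P = [[1, 2, 3, 5], [4]].

So P = [[1, 2, 3, 5], [4]], Q = [[1, 2, 4, 5], [3]].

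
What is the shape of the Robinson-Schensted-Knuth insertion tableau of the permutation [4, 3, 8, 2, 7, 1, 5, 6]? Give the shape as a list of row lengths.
[3, 2, 2, 1]

Row-insert each entry into an empty tableau.

After inserting 4: P = [[4]].
After inserting 3: P = [[3], [4]].
After inserting 8: P = [[3, 8], [4]].
After inserting 2: P = [[2, 8], [3], [4]].
After inserting 7: P = [[2, 7], [3, 8], [4]].
After inserting 1: P = [[1, 7], [2, 8], [3], [4]].
After inserting 5: P = [[1, 5], [2, 7], [3, 8], [4]].
After inserting 6: P = [[1, 5, 6], [2, 7], [3, 8], [4]].

The final insertion tableau P = [[1, 5, 6], [2, 7], [3, 8], [4]] has shape [3, 2, 2, 1].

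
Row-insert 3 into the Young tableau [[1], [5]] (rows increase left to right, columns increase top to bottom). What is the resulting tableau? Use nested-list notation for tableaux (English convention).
3 is larger than every entry of row 1, so it is appended to row 1. The new tableau is [[1, 3], [5]].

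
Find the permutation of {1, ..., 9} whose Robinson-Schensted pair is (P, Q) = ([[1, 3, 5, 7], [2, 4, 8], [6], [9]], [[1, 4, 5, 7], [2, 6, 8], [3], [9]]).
9 2 1 4 6 5 8 7 3

Reverse the RSK construction: for i from n down to 1, find the cell of Q containing i, remove the entry at that cell from P, and reverse-bump it up through P; the value ejected from row 1 is w(i).

Step i=9: Q has 9 at row 4, column 1; remove 9 from row 4 of P and reverse-bump: 9 enters row 3 and ejects 6; 6 enters row 2 and ejects 4; 4 enters row 1 and ejects 3. So w(9) = 3. P is now [[1, 4, 5, 7], [2, 6, 8], [9]].
Step i=8: Q has 8 at row 2, column 3; remove 8 from row 2 of P and reverse-bump: 8 enters row 1 and ejects 7. So w(8) = 7. P is now [[1, 4, 5, 8], [2, 6], [9]].
Step i=7: Q has 7 at row 1, column 4; remove that cell from P, ejecting 8. So w(7) = 8. P is now [[1, 4, 5], [2, 6], [9]].
Step i=6: Q has 6 at row 2, column 2; remove 6 from row 2 of P and reverse-bump: 6 enters row 1 and ejects 5. So w(6) = 5. P is now [[1, 4, 6], [2], [9]].
Step i=5: Q has 5 at row 1, column 3; remove that cell from P, ejecting 6. So w(5) = 6. P is now [[1, 4], [2], [9]].
Step i=4: Q has 4 at row 1, column 2; remove that cell from P, ejecting 4. So w(4) = 4. P is now [[1], [2], [9]].
Step i=3: Q has 3 at row 3, column 1; remove 9 from row 3 of P and reverse-bump: 9 enters row 2 and ejects 2; 2 enters row 1 and ejects 1. So w(3) = 1. P is now [[2], [9]].
Step i=2: Q has 2 at row 2, column 1; remove 9 from row 2 of P and reverse-bump: 9 enters row 1 and ejects 2. So w(2) = 2. P is now [[9]].
Step i=1: Q has 1 at row 1, column 1; remove that cell from P, ejecting 9. So w(1) = 9. P is now [].

So w = 9 2 1 4 6 5 8 7 3.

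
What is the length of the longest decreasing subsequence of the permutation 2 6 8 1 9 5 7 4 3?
4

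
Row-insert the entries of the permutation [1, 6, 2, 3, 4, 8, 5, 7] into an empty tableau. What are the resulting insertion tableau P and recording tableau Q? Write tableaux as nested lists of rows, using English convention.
Insert each entry of the permutation into P by Schensted row insertion, recording in Q the position of each new cell.

After inserting 1: P = [[1]].
After inserting 6: P = [[1, 6]].
After inserting 2: P = [[1, 2], [6]].
After inserting 3: P = [[1, 2, 3], [6]].
After inserting 4: P = [[1, 2, 3, 4], [6]].
After inserting 8: P = [[1, 2, 3, 4, 8], [6]].
After inserting 5: P = [[1, 2, 3, 4, 5], [6, 8]].
After inserting 7: P = [[1, 2, 3, 4, 5, 7], [6, 8]].

So P = [[1, 2, 3, 4, 5, 7], [6, 8]], Q = [[1, 2, 4, 5, 6, 8], [3, 7]].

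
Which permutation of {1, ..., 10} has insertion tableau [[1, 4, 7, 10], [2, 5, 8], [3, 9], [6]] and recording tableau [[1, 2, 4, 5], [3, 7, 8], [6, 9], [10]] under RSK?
Reverse the RSK construction: for i from n down to 1, find the cell of Q containing i, remove the entry at that cell from P, and reverse-bump it up through P; the value ejected from row 1 is w(i).

Step i=10: Q has 10 at row 4, column 1; remove 6 from row 4 of P and reverse-bump: 6 enters row 3 and ejects 3; 3 enters row 2 and ejects 2; 2 enters row 1 and ejects 1. So w(10) = 1. P is now [[2, 4, 7, 10], [3, 5, 8], [6, 9]].
Step i=9: Q has 9 at row 3, column 2; remove 9 from row 3 of P and reverse-bump: 9 enters row 2 and ejects 8; 8 enters row 1 and ejects 7. So w(9) = 7. P is now [[2, 4, 8, 10], [3, 5, 9], [6]].
Step i=8: Q has 8 at row 2, column 3; remove 9 from row 2 of P and reverse-bump: 9 enters row 1 and ejects 8. So w(8) = 8. P is now [[2, 4, 9, 10], [3, 5], [6]].
Step i=7: Q has 7 at row 2, column 2; remove 5 from row 2 of P and reverse-bump: 5 enters row 1 and ejects 4. So w(7) = 4. P is now [[2, 5, 9, 10], [3], [6]].
Step i=6: Q has 6 at row 3, column 1; remove 6 from row 3 of P and reverse-bump: 6 enters row 2 and ejects 3; 3 enters row 1 and ejects 2. So w(6) = 2. P is now [[3, 5, 9, 10], [6]].
Step i=5: Q has 5 at row 1, column 4; remove that cell from P, ejecting 10. So w(5) = 10. P is now [[3, 5, 9], [6]].
Step i=4: Q has 4 at row 1, column 3; remove that cell from P, ejecting 9. So w(4) = 9. P is now [[3, 5], [6]].
Step i=3: Q has 3 at row 2, column 1; remove 6 from row 2 of P and reverse-bump: 6 enters row 1 and ejects 5. So w(3) = 5. P is now [[3, 6]].
Step i=2: Q has 2 at row 1, column 2; remove that cell from P, ejecting 6. So w(2) = 6. P is now [[3]].
Step i=1: Q has 1 at row 1, column 1; remove that cell from P, ejecting 3. So w(1) = 3. P is now [].

So w = 3 6 5 9 10 2 4 8 7 1.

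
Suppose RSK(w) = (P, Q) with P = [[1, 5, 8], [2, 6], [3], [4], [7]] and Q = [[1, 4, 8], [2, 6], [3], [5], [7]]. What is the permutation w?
Reverse the RSK construction: for i from n down to 1, find the cell of Q containing i, remove the entry at that cell from P, and reverse-bump it up through P; the value ejected from row 1 is w(i).

Step i=8: Q has 8 at row 1, column 3; remove that cell from P, ejecting 8. So w(8) = 8. P is now [[1, 5], [2, 6], [3], [4], [7]].
Step i=7: Q has 7 at row 5, column 1; remove 7 from row 5 of P and reverse-bump: 7 enters row 4 and ejects 4; 4 enters row 3 and ejects 3; 3 enters row 2 and ejects 2; 2 enters row 1 and ejects 1. So w(7) = 1. P is now [[2, 5], [3, 6], [4], [7]].
Step i=6: Q has 6 at row 2, column 2; remove 6 from row 2 of P and reverse-bump: 6 enters row 1 and ejects 5. So w(6) = 5. P is now [[2, 6], [3], [4], [7]].
Step i=5: Q has 5 at row 4, column 1; remove 7 from row 4 of P and reverse-bump: 7 enters row 3 and ejects 4; 4 enters row 2 and ejects 3; 3 enters row 1 and ejects 2. So w(5) = 2. P is now [[3, 6], [4], [7]].
Step i=4: Q has 4 at row 1, column 2; remove that cell from P, ejecting 6. So w(4) = 6. P is now [[3], [4], [7]].
Step i=3: Q has 3 at row 3, column 1; remove 7 from row 3 of P and reverse-bump: 7 enters row 2 and ejects 4; 4 enters row 1 and ejects 3. So w(3) = 3. P is now [[4], [7]].
Step i=2: Q has 2 at row 2, column 1; remove 7 from row 2 of P and reverse-bump: 7 enters row 1 and ejects 4. So w(2) = 4. P is now [[7]].
Step i=1: Q has 1 at row 1, column 1; remove that cell from P, ejecting 7. So w(1) = 7. P is now [].

So w = 7 4 3 6 2 5 1 8.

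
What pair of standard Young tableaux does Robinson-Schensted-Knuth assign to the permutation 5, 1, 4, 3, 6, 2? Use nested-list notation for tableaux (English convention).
Insert each entry of the permutation into P by Schensted row insertion, recording in Q the position of each new cell.

Insert 5: appended to row 1. P = [[5]], Q = [[1]].
Insert 1: 1 bumps 5 from row 1; 5 starts row 2. P = [[1], [5]], Q = [[1], [2]].
Insert 4: appended to row 1. P = [[1, 4], [5]], Q = [[1, 3], [2]].
Insert 3: 3 bumps 4 from row 1; 4 bumps 5 from row 2; 5 starts row 3. P = [[1, 3], [4], [5]], Q = [[1, 3], [2], [4]].
Insert 6: appended to row 1. P = [[1, 3, 6], [4], [5]], Q = [[1, 3, 5], [2], [4]].
Insert 2: 2 bumps 3 from row 1; 3 bumps 4 from row 2; 4 bumps 5 from row 3; 5 starts row 4. P = [[1, 2, 6], [3], [4], [5]], Q = [[1, 3, 5], [2], [4], [6]].

So P = [[1, 2, 6], [3], [4], [5]], Q = [[1, 3, 5], [2], [4], [6]].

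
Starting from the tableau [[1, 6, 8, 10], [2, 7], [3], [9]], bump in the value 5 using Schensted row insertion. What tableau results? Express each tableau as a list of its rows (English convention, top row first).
In row 1, 5 replaces 6 (the leftmost entry greater than 5); 6 is bumped to row 2. In row 2, 6 replaces 7 (the leftmost entry greater than 6); 7 is bumped to row 3. 7 is appended to row 3. The new tableau is [[1, 5, 8, 10], [2, 6], [3, 7], [9]].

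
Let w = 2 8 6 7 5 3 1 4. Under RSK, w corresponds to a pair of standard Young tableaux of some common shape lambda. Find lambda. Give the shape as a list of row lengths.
[3, 2, 1, 1, 1]

Row-insert each entry into an empty tableau.

After inserting 2: P = [[2]].
After inserting 8: P = [[2, 8]].
After inserting 6: P = [[2, 6], [8]].
After inserting 7: P = [[2, 6, 7], [8]].
After inserting 5: P = [[2, 5, 7], [6], [8]].
After inserting 3: P = [[2, 3, 7], [5], [6], [8]].
After inserting 1: P = [[1, 3, 7], [2], [5], [6], [8]].
After inserting 4: P = [[1, 3, 4], [2, 7], [5], [6], [8]].

The final insertion tableau P = [[1, 3, 4], [2, 7], [5], [6], [8]] has shape [3, 2, 1, 1, 1].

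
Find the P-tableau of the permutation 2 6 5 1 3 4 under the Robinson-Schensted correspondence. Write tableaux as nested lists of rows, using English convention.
P = [[1, 3, 4], [2, 5], [6]]

Insert 2: appended to row 1. P = [[2]].
Insert 6: appended to row 1. P = [[2, 6]].
Insert 5: 5 bumps 6 from row 1; 6 starts row 2. P = [[2, 5], [6]].
Insert 1: 1 bumps 2 from row 1; 2 bumps 6 from row 2; 6 starts row 3. P = [[1, 5], [2], [6]].
Insert 3: 3 bumps 5 from row 1; 5 appends to row 2. P = [[1, 3], [2, 5], [6]].
Insert 4: appended to row 1. P = [[1, 3, 4], [2, 5], [6]].

So P = [[1, 3, 4], [2, 5], [6]].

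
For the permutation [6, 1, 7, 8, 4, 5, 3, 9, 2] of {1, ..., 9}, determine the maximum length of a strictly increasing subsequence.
4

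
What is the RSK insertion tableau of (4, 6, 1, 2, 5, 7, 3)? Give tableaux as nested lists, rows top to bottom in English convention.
P = [[1, 2, 3, 7], [4, 5], [6]]

Insert 4: appended to row 1. P = [[4]].
Insert 6: appended to row 1. P = [[4, 6]].
Insert 1: 1 bumps 4 from row 1; 4 starts row 2. P = [[1, 6], [4]].
Insert 2: 2 bumps 6 from row 1; 6 appends to row 2. P = [[1, 2], [4, 6]].
Insert 5: appended to row 1. P = [[1, 2, 5], [4, 6]].
Insert 7: appended to row 1. P = [[1, 2, 5, 7], [4, 6]].
Insert 3: 3 bumps 5 from row 1; 5 bumps 6 from row 2; 6 starts row 3. P = [[1, 2, 3, 7], [4, 5], [6]].

So P = [[1, 2, 3, 7], [4, 5], [6]].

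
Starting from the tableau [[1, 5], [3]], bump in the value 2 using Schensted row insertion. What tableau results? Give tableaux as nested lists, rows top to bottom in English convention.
[[1, 2], [3, 5]]

In row 1, 2 replaces 5 (the leftmost entry greater than 2); 5 is bumped to row 2. 5 is appended to row 2. The new tableau is [[1, 2], [3, 5]].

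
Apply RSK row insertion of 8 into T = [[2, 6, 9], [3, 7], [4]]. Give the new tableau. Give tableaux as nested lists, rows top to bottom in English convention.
[[2, 6, 8], [3, 7, 9], [4]]

In row 1, 8 replaces 9 (the leftmost entry greater than 8); 9 is bumped to row 2. 9 is appended to row 2. The new tableau is [[2, 6, 8], [3, 7, 9], [4]].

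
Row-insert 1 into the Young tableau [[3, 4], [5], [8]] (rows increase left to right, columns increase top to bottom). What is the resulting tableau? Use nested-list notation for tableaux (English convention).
In row 1, 1 replaces 3 (the leftmost entry greater than 1); 3 is bumped to row 2. In row 2, 3 replaces 5 (the leftmost entry greater than 3); 5 is bumped to row 3. In row 3, 5 replaces 8 (the leftmost entry greater than 5); 8 is bumped to row 4. 8 starts a new row 4. The new tableau is [[1, 4], [3], [5], [8]].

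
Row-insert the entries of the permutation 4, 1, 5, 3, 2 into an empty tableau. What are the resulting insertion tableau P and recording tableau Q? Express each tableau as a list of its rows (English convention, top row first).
Insert each entry of the permutation into P by Schensted row insertion, recording in Q the position of each new cell.

After inserting 4: P = [[4]].
After inserting 1: P = [[1], [4]].
After inserting 5: P = [[1, 5], [4]].
After inserting 3: P = [[1, 3], [4, 5]].
After inserting 2: P = [[1, 2], [3, 5], [4]].

So P = [[1, 2], [3, 5], [4]], Q = [[1, 3], [2, 4], [5]].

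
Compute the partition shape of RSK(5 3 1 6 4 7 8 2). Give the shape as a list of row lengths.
Row-insert each entry into an empty tableau.

After inserting 5: P = [[5]].
After inserting 3: P = [[3], [5]].
After inserting 1: P = [[1], [3], [5]].
After inserting 6: P = [[1, 6], [3], [5]].
After inserting 4: P = [[1, 4], [3, 6], [5]].
After inserting 7: P = [[1, 4, 7], [3, 6], [5]].
After inserting 8: P = [[1, 4, 7, 8], [3, 6], [5]].
After inserting 2: P = [[1, 2, 7, 8], [3, 4], [5, 6]].

The final insertion tableau P = [[1, 2, 7, 8], [3, 4], [5, 6]] has shape [4, 2, 2].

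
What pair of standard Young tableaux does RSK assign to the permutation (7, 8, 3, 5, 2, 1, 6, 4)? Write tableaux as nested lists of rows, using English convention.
Insert each entry of the permutation into P by Schensted row insertion, recording in Q the position of each new cell.

Insert 7: appended to row 1. P = [[7]], Q = [[1]].
Insert 8: appended to row 1. P = [[7, 8]], Q = [[1, 2]].
Insert 3: 3 bumps 7 from row 1; 7 starts row 2. P = [[3, 8], [7]], Q = [[1, 2], [3]].
Insert 5: 5 bumps 8 from row 1; 8 appends to row 2. P = [[3, 5], [7, 8]], Q = [[1, 2], [3, 4]].
Insert 2: 2 bumps 3 from row 1; 3 bumps 7 from row 2; 7 starts row 3. P = [[2, 5], [3, 8], [7]], Q = [[1, 2], [3, 4], [5]].
Insert 1: 1 bumps 2 from row 1; 2 bumps 3 from row 2; 3 bumps 7 from row 3; 7 starts row 4. P = [[1, 5], [2, 8], [3], [7]], Q = [[1, 2], [3, 4], [5], [6]].
Insert 6: appended to row 1. P = [[1, 5, 6], [2, 8], [3], [7]], Q = [[1, 2, 7], [3, 4], [5], [6]].
Insert 4: 4 bumps 5 from row 1; 5 bumps 8 from row 2; 8 appends to row 3. P = [[1, 4, 6], [2, 5], [3, 8], [7]], Q = [[1, 2, 7], [3, 4], [5, 8], [6]].

So P = [[1, 4, 6], [2, 5], [3, 8], [7]], Q = [[1, 2, 7], [3, 4], [5, 8], [6]].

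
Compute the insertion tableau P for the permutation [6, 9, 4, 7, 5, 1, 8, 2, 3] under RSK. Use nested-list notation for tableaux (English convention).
Insert 6: appended to row 1. P = [[6]].
Insert 9: appended to row 1. P = [[6, 9]].
Insert 4: 4 bumps 6 from row 1; 6 starts row 2. P = [[4, 9], [6]].
Insert 7: 7 bumps 9 from row 1; 9 appends to row 2. P = [[4, 7], [6, 9]].
Insert 5: 5 bumps 7 from row 1; 7 bumps 9 from row 2; 9 starts row 3. P = [[4, 5], [6, 7], [9]].
Insert 1: 1 bumps 4 from row 1; 4 bumps 6 from row 2; 6 bumps 9 from row 3; 9 starts row 4. P = [[1, 5], [4, 7], [6], [9]].
Insert 8: appended to row 1. P = [[1, 5, 8], [4, 7], [6], [9]].
Insert 2: 2 bumps 5 from row 1; 5 bumps 7 from row 2; 7 appends to row 3. P = [[1, 2, 8], [4, 5], [6, 7], [9]].
Insert 3: 3 bumps 8 from row 1; 8 appends to row 2. P = [[1, 2, 3], [4, 5, 8], [6, 7], [9]].

So P = [[1, 2, 3], [4, 5, 8], [6, 7], [9]].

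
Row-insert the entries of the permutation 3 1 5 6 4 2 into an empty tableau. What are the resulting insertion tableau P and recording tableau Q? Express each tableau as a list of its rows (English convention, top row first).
P = [[1, 2, 6], [3, 4], [5]], Q = [[1, 3, 4], [2, 5], [6]]

Insert each entry of the permutation into P by Schensted row insertion, recording in Q the position of each new cell.

Insert 3: appended to row 1. P = [[3]], Q = [[1]].
Insert 1: 1 bumps 3 from row 1; 3 starts row 2. P = [[1], [3]], Q = [[1], [2]].
Insert 5: appended to row 1. P = [[1, 5], [3]], Q = [[1, 3], [2]].
Insert 6: appended to row 1. P = [[1, 5, 6], [3]], Q = [[1, 3, 4], [2]].
Insert 4: 4 bumps 5 from row 1; 5 appends to row 2. P = [[1, 4, 6], [3, 5]], Q = [[1, 3, 4], [2, 5]].
Insert 2: 2 bumps 4 from row 1; 4 bumps 5 from row 2; 5 starts row 3. P = [[1, 2, 6], [3, 4], [5]], Q = [[1, 3, 4], [2, 5], [6]].

So P = [[1, 2, 6], [3, 4], [5]], Q = [[1, 3, 4], [2, 5], [6]].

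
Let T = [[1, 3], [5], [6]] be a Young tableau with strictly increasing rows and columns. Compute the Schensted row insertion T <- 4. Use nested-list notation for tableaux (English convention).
[[1, 3, 4], [5], [6]]

4 is larger than every entry of row 1, so it is appended to row 1. The new tableau is [[1, 3, 4], [5], [6]].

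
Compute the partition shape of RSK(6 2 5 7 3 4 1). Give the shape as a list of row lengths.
[3, 2, 1, 1]

Row-insert each entry into an empty tableau.

After inserting 6: P = [[6]].
After inserting 2: P = [[2], [6]].
After inserting 5: P = [[2, 5], [6]].
After inserting 7: P = [[2, 5, 7], [6]].
After inserting 3: P = [[2, 3, 7], [5], [6]].
After inserting 4: P = [[2, 3, 4], [5, 7], [6]].
After inserting 1: P = [[1, 3, 4], [2, 7], [5], [6]].

The final insertion tableau P = [[1, 3, 4], [2, 7], [5], [6]] has shape [3, 2, 1, 1].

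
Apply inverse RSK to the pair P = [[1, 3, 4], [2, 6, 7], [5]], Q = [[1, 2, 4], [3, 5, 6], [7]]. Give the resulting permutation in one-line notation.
5 6 2 7 3 4 1

Reverse the RSK construction: for i from n down to 1, find the cell of Q containing i, remove the entry at that cell from P, and reverse-bump it up through P; the value ejected from row 1 is w(i).

Step i=7: Q has 7 at row 3, column 1; remove 5 from row 3 of P and reverse-bump: 5 enters row 2 and ejects 2; 2 enters row 1 and ejects 1. So w(7) = 1. P is now [[2, 3, 4], [5, 6, 7]].
Step i=6: Q has 6 at row 2, column 3; remove 7 from row 2 of P and reverse-bump: 7 enters row 1 and ejects 4. So w(6) = 4. P is now [[2, 3, 7], [5, 6]].
Step i=5: Q has 5 at row 2, column 2; remove 6 from row 2 of P and reverse-bump: 6 enters row 1 and ejects 3. So w(5) = 3. P is now [[2, 6, 7], [5]].
Step i=4: Q has 4 at row 1, column 3; remove that cell from P, ejecting 7. So w(4) = 7. P is now [[2, 6], [5]].
Step i=3: Q has 3 at row 2, column 1; remove 5 from row 2 of P and reverse-bump: 5 enters row 1 and ejects 2. So w(3) = 2. P is now [[5, 6]].
Step i=2: Q has 2 at row 1, column 2; remove that cell from P, ejecting 6. So w(2) = 6. P is now [[5]].
Step i=1: Q has 1 at row 1, column 1; remove that cell from P, ejecting 5. So w(1) = 5. P is now [].

So w = 5 6 2 7 3 4 1.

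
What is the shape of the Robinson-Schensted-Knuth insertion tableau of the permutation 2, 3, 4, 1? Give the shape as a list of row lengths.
[3, 1]

RSK row insertion gives P = [[1, 3, 4], [2]], which has shape [3, 1].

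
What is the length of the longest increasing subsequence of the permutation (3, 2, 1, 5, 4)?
2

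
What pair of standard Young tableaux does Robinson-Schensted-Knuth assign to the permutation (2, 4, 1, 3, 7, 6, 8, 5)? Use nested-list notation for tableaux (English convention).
Insert each entry of the permutation into P by Schensted row insertion, recording in Q the position of each new cell.

After inserting 2: P = [[2]].
After inserting 4: P = [[2, 4]].
After inserting 1: P = [[1, 4], [2]].
After inserting 3: P = [[1, 3], [2, 4]].
After inserting 7: P = [[1, 3, 7], [2, 4]].
After inserting 6: P = [[1, 3, 6], [2, 4, 7]].
After inserting 8: P = [[1, 3, 6, 8], [2, 4, 7]].
After inserting 5: P = [[1, 3, 5, 8], [2, 4, 6], [7]].

So P = [[1, 3, 5, 8], [2, 4, 6], [7]], Q = [[1, 2, 5, 7], [3, 4, 6], [8]].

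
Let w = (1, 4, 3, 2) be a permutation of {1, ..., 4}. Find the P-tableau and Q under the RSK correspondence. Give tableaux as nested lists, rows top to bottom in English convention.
Insert each entry of the permutation into P by Schensted row insertion, recording in Q the position of each new cell.

Insert 1: appended to row 1. P = [[1]].
Insert 4: appended to row 1. P = [[1, 4]].
Insert 3: 3 bumps 4 from row 1; 4 starts row 2. P = [[1, 3], [4]].
Insert 2: 2 bumps 3 from row 1; 3 bumps 4 from row 2; 4 starts row 3. P = [[1, 2], [3], [4]].

So P = [[1, 2], [3], [4]], Q = [[1, 2], [3], [4]].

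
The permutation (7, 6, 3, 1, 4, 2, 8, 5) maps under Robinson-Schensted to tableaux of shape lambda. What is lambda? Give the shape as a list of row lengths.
RSK row insertion gives P = [[1, 2, 5], [3, 4, 8], [6], [7]], which has shape [3, 3, 1, 1].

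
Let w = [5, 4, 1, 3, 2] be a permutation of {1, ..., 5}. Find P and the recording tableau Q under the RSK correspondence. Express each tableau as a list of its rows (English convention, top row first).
Insert each entry of the permutation into P by Schensted row insertion, recording in Q the position of each new cell.

Insert 5: appended to row 1. P = [[5]], Q = [[1]].
Insert 4: 4 bumps 5 from row 1; 5 starts row 2. P = [[4], [5]], Q = [[1], [2]].
Insert 1: 1 bumps 4 from row 1; 4 bumps 5 from row 2; 5 starts row 3. P = [[1], [4], [5]], Q = [[1], [2], [3]].
Insert 3: appended to row 1. P = [[1, 3], [4], [5]], Q = [[1, 4], [2], [3]].
Insert 2: 2 bumps 3 from row 1; 3 bumps 4 from row 2; 4 bumps 5 from row 3; 5 starts row 4. P = [[1, 2], [3], [4], [5]], Q = [[1, 4], [2], [3], [5]].

So P = [[1, 2], [3], [4], [5]], Q = [[1, 4], [2], [3], [5]].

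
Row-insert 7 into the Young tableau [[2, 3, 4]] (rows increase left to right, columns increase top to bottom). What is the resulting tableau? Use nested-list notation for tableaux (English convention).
[[2, 3, 4, 7]]

7 is larger than every entry of row 1, so it is appended to row 1. The new tableau is [[2, 3, 4, 7]].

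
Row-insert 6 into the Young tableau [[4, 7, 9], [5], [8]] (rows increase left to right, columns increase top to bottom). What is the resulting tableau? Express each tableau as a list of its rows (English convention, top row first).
In row 1, 6 replaces 7 (the leftmost entry greater than 6); 7 is bumped to row 2. 7 is appended to row 2. The new tableau is [[4, 6, 9], [5, 7], [8]].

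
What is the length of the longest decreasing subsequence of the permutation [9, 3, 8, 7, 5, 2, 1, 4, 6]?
6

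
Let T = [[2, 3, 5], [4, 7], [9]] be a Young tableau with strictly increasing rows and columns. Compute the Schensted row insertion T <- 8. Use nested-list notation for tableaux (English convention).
8 is larger than every entry of row 1, so it is appended to row 1. The new tableau is [[2, 3, 5, 8], [4, 7], [9]].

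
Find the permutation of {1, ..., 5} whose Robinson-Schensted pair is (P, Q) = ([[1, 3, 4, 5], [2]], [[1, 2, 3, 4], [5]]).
Reverse RSK: for i = n, n-1, ..., 1, locate i in Q, remove the corresponding corner cell from P, and reverse-bump its entry up through P; the value ejected from row 1 is w(i).

So w = 2 3 4 5 1.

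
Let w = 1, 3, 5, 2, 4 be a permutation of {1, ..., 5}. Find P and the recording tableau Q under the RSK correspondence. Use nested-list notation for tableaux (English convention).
P = [[1, 2, 4], [3, 5]], Q = [[1, 2, 3], [4, 5]]

Insert each entry of the permutation into P by Schensted row insertion, recording in Q the position of each new cell.

Insert 1: appended to row 1. P = [[1]].
Insert 3: appended to row 1. P = [[1, 3]].
Insert 5: appended to row 1. P = [[1, 3, 5]].
Insert 2: 2 bumps 3 from row 1; 3 starts row 2. P = [[1, 2, 5], [3]].
Insert 4: 4 bumps 5 from row 1; 5 appends to row 2. P = [[1, 2, 4], [3, 5]].

So P = [[1, 2, 4], [3, 5]], Q = [[1, 2, 3], [4, 5]].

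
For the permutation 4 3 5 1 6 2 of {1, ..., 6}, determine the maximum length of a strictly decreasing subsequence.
3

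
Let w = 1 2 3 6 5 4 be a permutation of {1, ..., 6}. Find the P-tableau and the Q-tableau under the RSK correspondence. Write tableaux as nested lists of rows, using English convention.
P = [[1, 2, 3, 4], [5], [6]], Q = [[1, 2, 3, 4], [5], [6]]

Insert each entry of the permutation into P by Schensted row insertion, recording in Q the position of each new cell.

Insert 1: appended to row 1. P = [[1]].
Insert 2: appended to row 1. P = [[1, 2]].
Insert 3: appended to row 1. P = [[1, 2, 3]].
Insert 6: appended to row 1. P = [[1, 2, 3, 6]].
Insert 5: 5 bumps 6 from row 1; 6 starts row 2. P = [[1, 2, 3, 5], [6]].
Insert 4: 4 bumps 5 from row 1; 5 bumps 6 from row 2; 6 starts row 3. P = [[1, 2, 3, 4], [5], [6]].

So P = [[1, 2, 3, 4], [5], [6]], Q = [[1, 2, 3, 4], [5], [6]].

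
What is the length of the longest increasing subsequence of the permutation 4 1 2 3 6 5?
4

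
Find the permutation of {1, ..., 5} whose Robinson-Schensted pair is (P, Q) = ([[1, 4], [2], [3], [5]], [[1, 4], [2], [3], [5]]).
Reverse the RSK construction: for i from n down to 1, find the cell of Q containing i, remove the entry at that cell from P, and reverse-bump it up through P; the value ejected from row 1 is w(i).

Step i=5: Q has 5 at row 4, column 1; remove 5 from row 4 of P and reverse-bump: 5 enters row 3 and ejects 3; 3 enters row 2 and ejects 2; 2 enters row 1 and ejects 1. So w(5) = 1. P is now [[2, 4], [3], [5]].
Step i=4: Q has 4 at row 1, column 2; remove that cell from P, ejecting 4. So w(4) = 4. P is now [[2], [3], [5]].
Step i=3: Q has 3 at row 3, column 1; remove 5 from row 3 of P and reverse-bump: 5 enters row 2 and ejects 3; 3 enters row 1 and ejects 2. So w(3) = 2. P is now [[3], [5]].
Step i=2: Q has 2 at row 2, column 1; remove 5 from row 2 of P and reverse-bump: 5 enters row 1 and ejects 3. So w(2) = 3. P is now [[5]].
Step i=1: Q has 1 at row 1, column 1; remove that cell from P, ejecting 5. So w(1) = 5. P is now [].

So w = 5 3 2 4 1.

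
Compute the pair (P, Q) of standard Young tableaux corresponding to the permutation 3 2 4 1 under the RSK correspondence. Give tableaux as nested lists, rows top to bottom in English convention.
Insert each entry of the permutation into P by Schensted row insertion, recording in Q the position of each new cell.

Insert 3: appended to row 1. P = [[3]].
Insert 2: 2 bumps 3 from row 1; 3 starts row 2. P = [[2], [3]].
Insert 4: appended to row 1. P = [[2, 4], [3]].
Insert 1: 1 bumps 2 from row 1; 2 bumps 3 from row 2; 3 starts row 3. P = [[1, 4], [2], [3]].

So P = [[1, 4], [2], [3]], Q = [[1, 3], [2], [4]].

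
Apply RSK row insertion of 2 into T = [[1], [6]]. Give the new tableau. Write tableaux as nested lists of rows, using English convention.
2 is larger than every entry of row 1, so it is appended to row 1. The new tableau is [[1, 2], [6]].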